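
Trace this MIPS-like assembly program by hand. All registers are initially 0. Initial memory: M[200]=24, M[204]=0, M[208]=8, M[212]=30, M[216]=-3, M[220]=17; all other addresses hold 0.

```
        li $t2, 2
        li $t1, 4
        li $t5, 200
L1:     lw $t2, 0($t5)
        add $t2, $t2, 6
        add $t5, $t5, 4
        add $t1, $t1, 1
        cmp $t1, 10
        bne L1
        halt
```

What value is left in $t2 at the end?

23

after li $t2, 2: $t2=2
after li $t1, 4: $t1=4
after li $t5, 200: $t5=200
after lw $t2, 0($t5): $t2=M[200]=24
after add $t2, $t2, 6: $t2=24+6=30
after add $t5, $t5, 4: $t5=200+4=204
after add $t1, $t1, 1: $t1=4+1=5
cmp $t1, 10  (cmp 5,10)
bne L1: taken
after lw $t2, 0($t5): $t2=M[204]=0
after add $t2, $t2, 6: $t2=0+6=6
after add $t5, $t5, 4: $t5=204+4=208
after add $t1, $t1, 1: $t1=5+1=6
cmp $t1, 10  (cmp 6,10)
bne L1: taken
after lw $t2, 0($t5): $t2=M[208]=8
after add $t2, $t2, 6: $t2=8+6=14
after add $t5, $t5, 4: $t5=208+4=212
after add $t1, $t1, 1: $t1=6+1=7
cmp $t1, 10  (cmp 7,10)
bne L1: taken
after lw $t2, 0($t5): $t2=M[212]=30
after add $t2, $t2, 6: $t2=30+6=36
after add $t5, $t5, 4: $t5=212+4=216
after add $t1, $t1, 1: $t1=7+1=8
cmp $t1, 10  (cmp 8,10)
bne L1: taken
after lw $t2, 0($t5): $t2=M[216]=-3
after add $t2, $t2, 6: $t2=(-3)+6=3
after add $t5, $t5, 4: $t5=216+4=220
after add $t1, $t1, 1: $t1=8+1=9
cmp $t1, 10  (cmp 9,10)
bne L1: taken
after lw $t2, 0($t5): $t2=M[220]=17
after add $t2, $t2, 6: $t2=17+6=23
after add $t5, $t5, 4: $t5=220+4=224
after add $t1, $t1, 1: $t1=9+1=10
cmp $t1, 10  (cmp 10,10)
bne L1: not taken
halt.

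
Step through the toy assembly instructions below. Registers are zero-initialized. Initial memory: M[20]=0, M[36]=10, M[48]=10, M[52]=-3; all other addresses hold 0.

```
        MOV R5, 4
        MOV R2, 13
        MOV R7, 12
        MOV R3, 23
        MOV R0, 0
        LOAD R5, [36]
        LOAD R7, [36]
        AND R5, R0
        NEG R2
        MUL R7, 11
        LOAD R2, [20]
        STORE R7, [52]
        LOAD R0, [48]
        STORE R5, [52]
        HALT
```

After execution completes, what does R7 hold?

R5=4
R2=13
R7=12
R3=23
R0=0
R5=M[36]=10
R7=M[36]=10
R5=10&0=0
R2=-(13)=-13
R7=10*11=110
R2=M[20]=0
STORE R7, [52] → M[52]=110
R0=M[48]=10
STORE R5, [52] → M[52]=0
halt.

110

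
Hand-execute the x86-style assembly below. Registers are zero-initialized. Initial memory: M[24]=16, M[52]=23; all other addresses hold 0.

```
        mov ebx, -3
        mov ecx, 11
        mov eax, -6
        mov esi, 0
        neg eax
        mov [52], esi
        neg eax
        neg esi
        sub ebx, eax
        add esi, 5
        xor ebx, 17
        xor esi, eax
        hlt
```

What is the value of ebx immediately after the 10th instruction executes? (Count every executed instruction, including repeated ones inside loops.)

ebx=-3
ecx=11
eax=-6
esi=0
eax=-(-6)=6
mov [52], esi → M[52]=0
eax=-(6)=-6
esi=-(0)=0
ebx=(-3)-(-6)=3
esi=0+5=5
After step 10: ebx = 3.

3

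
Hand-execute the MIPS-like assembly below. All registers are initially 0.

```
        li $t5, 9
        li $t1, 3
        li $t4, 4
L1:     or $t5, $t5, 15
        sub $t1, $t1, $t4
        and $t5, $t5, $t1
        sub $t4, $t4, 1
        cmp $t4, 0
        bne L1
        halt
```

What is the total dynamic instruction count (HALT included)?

li $t5, 9 → $t5=9
li $t1, 3 → $t1=3
li $t4, 4 → $t4=4
or $t5, $t5, 15 → $t5=9|15=15
sub $t1, $t1, $t4 → $t1=3-4=-1
and $t5, $t5, $t1 → $t5=15&(-1)=15
sub $t4, $t4, 1 → $t4=4-1=3
cmp $t4, 0  (cmp 3,0)
bne L1: taken
or $t5, $t5, 15 → $t5=15|15=15
sub $t1, $t1, $t4 → $t1=(-1)-3=-4
and $t5, $t5, $t1 → $t5=15&(-4)=12
sub $t4, $t4, 1 → $t4=3-1=2
cmp $t4, 0  (cmp 2,0)
bne L1: taken
or $t5, $t5, 15 → $t5=12|15=15
sub $t1, $t1, $t4 → $t1=(-4)-2=-6
and $t5, $t5, $t1 → $t5=15&(-6)=10
sub $t4, $t4, 1 → $t4=2-1=1
cmp $t4, 0  (cmp 1,0)
bne L1: taken
or $t5, $t5, 15 → $t5=10|15=15
sub $t1, $t1, $t4 → $t1=(-6)-1=-7
and $t5, $t5, $t1 → $t5=15&(-7)=9
sub $t4, $t4, 1 → $t4=1-1=0
cmp $t4, 0  (cmp 0,0)
bne L1: not taken
halt.
Total executed instructions: 28.

28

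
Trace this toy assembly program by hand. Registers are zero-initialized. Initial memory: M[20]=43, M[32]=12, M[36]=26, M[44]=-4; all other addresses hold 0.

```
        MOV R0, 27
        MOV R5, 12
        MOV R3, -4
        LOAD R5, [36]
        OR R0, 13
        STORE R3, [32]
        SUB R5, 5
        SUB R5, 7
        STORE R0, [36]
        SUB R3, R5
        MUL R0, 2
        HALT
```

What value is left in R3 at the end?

after MOV R0, 27: R0=27
after MOV R5, 12: R5=12
after MOV R3, -4: R3=-4
after LOAD R5, [36]: R5=M[36]=26
after OR R0, 13: R0=27|13=31
STORE R3, [32] → M[32]=-4
after SUB R5, 5: R5=26-5=21
after SUB R5, 7: R5=21-7=14
STORE R0, [36] → M[36]=31
after SUB R3, R5: R3=(-4)-14=-18
after MUL R0, 2: R0=31*2=62
halt.

-18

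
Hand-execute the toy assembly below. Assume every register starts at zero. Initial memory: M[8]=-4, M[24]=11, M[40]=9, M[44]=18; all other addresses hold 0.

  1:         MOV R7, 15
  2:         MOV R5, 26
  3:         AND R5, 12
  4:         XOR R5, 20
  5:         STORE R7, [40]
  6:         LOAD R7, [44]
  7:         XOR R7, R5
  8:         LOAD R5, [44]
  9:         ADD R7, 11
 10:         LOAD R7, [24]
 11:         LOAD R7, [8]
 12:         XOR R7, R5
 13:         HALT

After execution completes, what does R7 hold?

-18

MOV R7, 15 → R7=15
MOV R5, 26 → R5=26
AND R5, 12 → R5=26&12=8
XOR R5, 20 → R5=8^20=28
STORE R7, [40] → M[40]=15
LOAD R7, [44] → R7=M[44]=18
XOR R7, R5 → R7=18^28=14
LOAD R5, [44] → R5=M[44]=18
ADD R7, 11 → R7=14+11=25
LOAD R7, [24] → R7=M[24]=11
LOAD R7, [8] → R7=M[8]=-4
XOR R7, R5 → R7=(-4)^18=-18
halt.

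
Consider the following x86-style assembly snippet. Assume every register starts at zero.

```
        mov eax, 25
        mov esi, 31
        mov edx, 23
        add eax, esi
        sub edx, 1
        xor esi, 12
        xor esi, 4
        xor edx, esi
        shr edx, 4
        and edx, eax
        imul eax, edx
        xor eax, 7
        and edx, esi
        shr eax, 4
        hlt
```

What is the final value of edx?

mov eax, 25 → eax=25
mov esi, 31 → esi=31
mov edx, 23 → edx=23
add eax, esi → eax=25+31=56
sub edx, 1 → edx=23-1=22
xor esi, 12 → esi=31^12=19
xor esi, 4 → esi=19^4=23
xor edx, esi → edx=22^23=1
shr edx, 4 → edx=1>>4=0
and edx, eax → edx=0&56=0
imul eax, edx → eax=56*0=0
xor eax, 7 → eax=0^7=7
and edx, esi → edx=0&23=0
shr eax, 4 → eax=7>>4=0
halt.

0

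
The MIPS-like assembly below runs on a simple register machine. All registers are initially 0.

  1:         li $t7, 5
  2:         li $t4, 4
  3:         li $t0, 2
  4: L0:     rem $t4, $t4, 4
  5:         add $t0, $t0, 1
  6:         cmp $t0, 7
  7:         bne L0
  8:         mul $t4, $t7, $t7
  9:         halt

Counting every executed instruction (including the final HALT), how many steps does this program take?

li $t7, 5 → $t7=5
li $t4, 4 → $t4=4
li $t0, 2 → $t0=2
rem $t4, $t4, 4 → $t4=4%4=0
add $t0, $t0, 1 → $t0=2+1=3
cmp $t0, 7  (cmp 3,7)
bne L0: taken
rem $t4, $t4, 4 → $t4=0%4=0
add $t0, $t0, 1 → $t0=3+1=4
cmp $t0, 7  (cmp 4,7)
bne L0: taken
rem $t4, $t4, 4 → $t4=0%4=0
add $t0, $t0, 1 → $t0=4+1=5
cmp $t0, 7  (cmp 5,7)
bne L0: taken
rem $t4, $t4, 4 → $t4=0%4=0
add $t0, $t0, 1 → $t0=5+1=6
cmp $t0, 7  (cmp 6,7)
bne L0: taken
rem $t4, $t4, 4 → $t4=0%4=0
add $t0, $t0, 1 → $t0=6+1=7
cmp $t0, 7  (cmp 7,7)
bne L0: not taken
mul $t4, $t7, $t7 → $t4=5*5=25
halt.
Total executed instructions: 25.

25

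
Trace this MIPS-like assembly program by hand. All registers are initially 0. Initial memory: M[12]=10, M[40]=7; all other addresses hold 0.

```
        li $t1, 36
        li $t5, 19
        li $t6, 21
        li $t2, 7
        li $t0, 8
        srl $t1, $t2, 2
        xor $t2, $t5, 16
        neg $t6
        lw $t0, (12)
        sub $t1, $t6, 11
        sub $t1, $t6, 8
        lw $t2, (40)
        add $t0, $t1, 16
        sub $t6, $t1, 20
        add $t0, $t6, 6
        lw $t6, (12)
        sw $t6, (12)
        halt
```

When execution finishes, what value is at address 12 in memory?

10

after li $t1, 36: $t1=36
after li $t5, 19: $t5=19
after li $t6, 21: $t6=21
after li $t2, 7: $t2=7
after li $t0, 8: $t0=8
after srl $t1, $t2, 2: $t1=7>>2=1
after xor $t2, $t5, 16: $t2=19^16=3
after neg $t6: $t6=-(21)=-21
after lw $t0, (12): $t0=M[12]=10
after sub $t1, $t6, 11: $t1=(-21)-11=-32
after sub $t1, $t6, 8: $t1=(-21)-8=-29
after lw $t2, (40): $t2=M[40]=7
after add $t0, $t1, 16: $t0=(-29)+16=-13
after sub $t6, $t1, 20: $t6=(-29)-20=-49
after add $t0, $t6, 6: $t0=(-49)+6=-43
after lw $t6, (12): $t6=M[12]=10
sw $t6, (12) → M[12]=10
halt.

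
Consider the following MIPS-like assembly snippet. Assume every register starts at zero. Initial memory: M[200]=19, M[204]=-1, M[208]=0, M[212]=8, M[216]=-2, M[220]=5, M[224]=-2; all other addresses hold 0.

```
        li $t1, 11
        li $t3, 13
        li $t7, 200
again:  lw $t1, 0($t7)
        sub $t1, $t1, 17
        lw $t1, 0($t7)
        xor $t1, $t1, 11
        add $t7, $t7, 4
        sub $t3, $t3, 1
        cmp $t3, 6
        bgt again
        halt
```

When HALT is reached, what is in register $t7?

228

after li $t1, 11: $t1=11
after li $t3, 13: $t3=13
after li $t7, 200: $t7=200
after lw $t1, 0($t7): $t1=M[200]=19
after sub $t1, $t1, 17: $t1=19-17=2
after lw $t1, 0($t7): $t1=M[200]=19
after xor $t1, $t1, 11: $t1=19^11=24
after add $t7, $t7, 4: $t7=200+4=204
after sub $t3, $t3, 1: $t3=13-1=12
cmp $t3, 6  (cmp 12,6)
bgt again: taken
after lw $t1, 0($t7): $t1=M[204]=-1
after sub $t1, $t1, 17: $t1=(-1)-17=-18
after lw $t1, 0($t7): $t1=M[204]=-1
after xor $t1, $t1, 11: $t1=(-1)^11=-12
after add $t7, $t7, 4: $t7=204+4=208
after sub $t3, $t3, 1: $t3=12-1=11
cmp $t3, 6  (cmp 11,6)
bgt again: taken
after lw $t1, 0($t7): $t1=M[208]=0
after sub $t1, $t1, 17: $t1=0-17=-17
after lw $t1, 0($t7): $t1=M[208]=0
after xor $t1, $t1, 11: $t1=0^11=11
after add $t7, $t7, 4: $t7=208+4=212
after sub $t3, $t3, 1: $t3=11-1=10
cmp $t3, 6  (cmp 10,6)
bgt again: taken
after lw $t1, 0($t7): $t1=M[212]=8
after sub $t1, $t1, 17: $t1=8-17=-9
after lw $t1, 0($t7): $t1=M[212]=8
after xor $t1, $t1, 11: $t1=8^11=3
after add $t7, $t7, 4: $t7=212+4=216
after sub $t3, $t3, 1: $t3=10-1=9
cmp $t3, 6  (cmp 9,6)
bgt again: taken
after lw $t1, 0($t7): $t1=M[216]=-2
after sub $t1, $t1, 17: $t1=(-2)-17=-19
after lw $t1, 0($t7): $t1=M[216]=-2
after xor $t1, $t1, 11: $t1=(-2)^11=-11
after add $t7, $t7, 4: $t7=216+4=220
after sub $t3, $t3, 1: $t3=9-1=8
cmp $t3, 6  (cmp 8,6)
bgt again: taken
after lw $t1, 0($t7): $t1=M[220]=5
after sub $t1, $t1, 17: $t1=5-17=-12
after lw $t1, 0($t7): $t1=M[220]=5
after xor $t1, $t1, 11: $t1=5^11=14
after add $t7, $t7, 4: $t7=220+4=224
after sub $t3, $t3, 1: $t3=8-1=7
cmp $t3, 6  (cmp 7,6)
bgt again: taken
after lw $t1, 0($t7): $t1=M[224]=-2
after sub $t1, $t1, 17: $t1=(-2)-17=-19
after lw $t1, 0($t7): $t1=M[224]=-2
after xor $t1, $t1, 11: $t1=(-2)^11=-11
after add $t7, $t7, 4: $t7=224+4=228
after sub $t3, $t3, 1: $t3=7-1=6
cmp $t3, 6  (cmp 6,6)
bgt again: not taken
halt.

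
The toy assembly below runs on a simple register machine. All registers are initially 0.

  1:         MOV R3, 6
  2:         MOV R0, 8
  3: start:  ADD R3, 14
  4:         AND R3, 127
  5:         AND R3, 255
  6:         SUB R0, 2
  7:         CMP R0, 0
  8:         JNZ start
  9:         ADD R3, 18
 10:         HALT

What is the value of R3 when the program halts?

MOV R3, 6 → R3=6
MOV R0, 8 → R0=8
ADD R3, 14 → R3=6+14=20
AND R3, 127 → R3=20&127=20
AND R3, 255 → R3=20&255=20
SUB R0, 2 → R0=8-2=6
CMP R0, 0  (cmp 6,0)
JNZ start: taken
ADD R3, 14 → R3=20+14=34
AND R3, 127 → R3=34&127=34
AND R3, 255 → R3=34&255=34
SUB R0, 2 → R0=6-2=4
CMP R0, 0  (cmp 4,0)
JNZ start: taken
ADD R3, 14 → R3=34+14=48
AND R3, 127 → R3=48&127=48
AND R3, 255 → R3=48&255=48
SUB R0, 2 → R0=4-2=2
CMP R0, 0  (cmp 2,0)
JNZ start: taken
ADD R3, 14 → R3=48+14=62
AND R3, 127 → R3=62&127=62
AND R3, 255 → R3=62&255=62
SUB R0, 2 → R0=2-2=0
CMP R0, 0  (cmp 0,0)
JNZ start: not taken
ADD R3, 18 → R3=62+18=80
halt.

80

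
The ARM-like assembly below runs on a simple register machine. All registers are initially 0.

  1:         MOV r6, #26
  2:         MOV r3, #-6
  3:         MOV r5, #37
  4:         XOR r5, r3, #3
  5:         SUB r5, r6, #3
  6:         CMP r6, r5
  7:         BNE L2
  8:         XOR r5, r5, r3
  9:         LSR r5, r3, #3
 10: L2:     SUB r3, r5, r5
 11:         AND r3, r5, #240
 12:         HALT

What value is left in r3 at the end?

after MOV r6, #26: r6=26
after MOV r3, #-6: r3=-6
after MOV r5, #37: r5=37
after XOR r5, r3, #3: r5=(-6)^3=-7
after SUB r5, r6, #3: r5=26-3=23
CMP r6, r5  (cmp 26,23)
BNE L2: taken
after SUB r3, r5, r5: r3=23-23=0
after AND r3, r5, #240: r3=23&240=16
halt.

16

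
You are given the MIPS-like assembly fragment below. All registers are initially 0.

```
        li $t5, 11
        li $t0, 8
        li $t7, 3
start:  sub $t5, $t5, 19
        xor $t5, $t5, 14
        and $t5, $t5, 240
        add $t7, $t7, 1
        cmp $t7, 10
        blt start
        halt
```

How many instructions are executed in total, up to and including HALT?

li $t5, 11 → $t5=11
li $t0, 8 → $t0=8
li $t7, 3 → $t7=3
sub $t5, $t5, 19 → $t5=11-19=-8
xor $t5, $t5, 14 → $t5=(-8)^14=-10
and $t5, $t5, 240 → $t5=(-10)&240=240
add $t7, $t7, 1 → $t7=3+1=4
cmp $t7, 10  (cmp 4,10)
blt start: taken
sub $t5, $t5, 19 → $t5=240-19=221
xor $t5, $t5, 14 → $t5=221^14=211
and $t5, $t5, 240 → $t5=211&240=208
add $t7, $t7, 1 → $t7=4+1=5
cmp $t7, 10  (cmp 5,10)
blt start: taken
sub $t5, $t5, 19 → $t5=208-19=189
xor $t5, $t5, 14 → $t5=189^14=179
and $t5, $t5, 240 → $t5=179&240=176
add $t7, $t7, 1 → $t7=5+1=6
cmp $t7, 10  (cmp 6,10)
blt start: taken
sub $t5, $t5, 19 → $t5=176-19=157
xor $t5, $t5, 14 → $t5=157^14=147
and $t5, $t5, 240 → $t5=147&240=144
add $t7, $t7, 1 → $t7=6+1=7
cmp $t7, 10  (cmp 7,10)
blt start: taken
sub $t5, $t5, 19 → $t5=144-19=125
xor $t5, $t5, 14 → $t5=125^14=115
and $t5, $t5, 240 → $t5=115&240=112
add $t7, $t7, 1 → $t7=7+1=8
cmp $t7, 10  (cmp 8,10)
blt start: taken
sub $t5, $t5, 19 → $t5=112-19=93
xor $t5, $t5, 14 → $t5=93^14=83
and $t5, $t5, 240 → $t5=83&240=80
add $t7, $t7, 1 → $t7=8+1=9
cmp $t7, 10  (cmp 9,10)
blt start: taken
sub $t5, $t5, 19 → $t5=80-19=61
xor $t5, $t5, 14 → $t5=61^14=51
and $t5, $t5, 240 → $t5=51&240=48
add $t7, $t7, 1 → $t7=9+1=10
cmp $t7, 10  (cmp 10,10)
blt start: not taken
halt.
Total executed instructions: 46.

46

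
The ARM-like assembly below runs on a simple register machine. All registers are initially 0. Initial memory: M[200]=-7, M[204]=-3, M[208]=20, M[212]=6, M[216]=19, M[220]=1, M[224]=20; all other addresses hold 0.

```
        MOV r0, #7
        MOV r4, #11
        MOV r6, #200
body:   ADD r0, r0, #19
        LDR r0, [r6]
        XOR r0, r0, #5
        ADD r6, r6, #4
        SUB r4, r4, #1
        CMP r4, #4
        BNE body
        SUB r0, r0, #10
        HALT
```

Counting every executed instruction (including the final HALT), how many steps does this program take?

after MOV r0, #7: r0=7
after MOV r4, #11: r4=11
after MOV r6, #200: r6=200
after ADD r0, r0, #19: r0=7+19=26
after LDR r0, [r6]: r0=M[200]=-7
after XOR r0, r0, #5: r0=(-7)^5=-4
after ADD r6, r6, #4: r6=200+4=204
after SUB r4, r4, #1: r4=11-1=10
CMP r4, #4  (cmp 10,4)
BNE body: taken
after ADD r0, r0, #19: r0=(-4)+19=15
after LDR r0, [r6]: r0=M[204]=-3
after XOR r0, r0, #5: r0=(-3)^5=-8
after ADD r6, r6, #4: r6=204+4=208
after SUB r4, r4, #1: r4=10-1=9
CMP r4, #4  (cmp 9,4)
BNE body: taken
after ADD r0, r0, #19: r0=(-8)+19=11
after LDR r0, [r6]: r0=M[208]=20
after XOR r0, r0, #5: r0=20^5=17
after ADD r6, r6, #4: r6=208+4=212
after SUB r4, r4, #1: r4=9-1=8
CMP r4, #4  (cmp 8,4)
BNE body: taken
after ADD r0, r0, #19: r0=17+19=36
after LDR r0, [r6]: r0=M[212]=6
after XOR r0, r0, #5: r0=6^5=3
after ADD r6, r6, #4: r6=212+4=216
after SUB r4, r4, #1: r4=8-1=7
CMP r4, #4  (cmp 7,4)
BNE body: taken
after ADD r0, r0, #19: r0=3+19=22
after LDR r0, [r6]: r0=M[216]=19
after XOR r0, r0, #5: r0=19^5=22
after ADD r6, r6, #4: r6=216+4=220
after SUB r4, r4, #1: r4=7-1=6
CMP r4, #4  (cmp 6,4)
BNE body: taken
after ADD r0, r0, #19: r0=22+19=41
after LDR r0, [r6]: r0=M[220]=1
after XOR r0, r0, #5: r0=1^5=4
after ADD r6, r6, #4: r6=220+4=224
after SUB r4, r4, #1: r4=6-1=5
CMP r4, #4  (cmp 5,4)
BNE body: taken
after ADD r0, r0, #19: r0=4+19=23
after LDR r0, [r6]: r0=M[224]=20
after XOR r0, r0, #5: r0=20^5=17
after ADD r6, r6, #4: r6=224+4=228
after SUB r4, r4, #1: r4=5-1=4
CMP r4, #4  (cmp 4,4)
BNE body: not taken
after SUB r0, r0, #10: r0=17-10=7
halt.
Total executed instructions: 54.

54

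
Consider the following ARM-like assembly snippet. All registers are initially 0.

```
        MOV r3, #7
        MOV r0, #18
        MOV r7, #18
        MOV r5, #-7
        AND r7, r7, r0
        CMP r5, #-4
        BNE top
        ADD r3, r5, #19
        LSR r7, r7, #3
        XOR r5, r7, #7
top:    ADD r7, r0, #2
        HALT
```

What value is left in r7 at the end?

20

MOV r3, #7 → r3=7
MOV r0, #18 → r0=18
MOV r7, #18 → r7=18
MOV r5, #-7 → r5=-7
AND r7, r7, r0 → r7=18&18=18
CMP r5, #-4  (cmp -7,-4)
BNE top: taken
ADD r7, r0, #2 → r7=18+2=20
halt.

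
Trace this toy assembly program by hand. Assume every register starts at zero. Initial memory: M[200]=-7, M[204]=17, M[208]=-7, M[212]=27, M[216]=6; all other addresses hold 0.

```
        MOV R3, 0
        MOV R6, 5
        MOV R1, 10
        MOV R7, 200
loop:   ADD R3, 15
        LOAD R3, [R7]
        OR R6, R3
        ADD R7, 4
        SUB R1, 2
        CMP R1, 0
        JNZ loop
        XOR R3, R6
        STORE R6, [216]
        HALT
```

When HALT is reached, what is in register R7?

after MOV R3, 0: R3=0
after MOV R6, 5: R6=5
after MOV R1, 10: R1=10
after MOV R7, 200: R7=200
after ADD R3, 15: R3=0+15=15
after LOAD R3, [R7]: R3=M[200]=-7
after OR R6, R3: R6=5|(-7)=-3
after ADD R7, 4: R7=200+4=204
after SUB R1, 2: R1=10-2=8
CMP R1, 0  (cmp 8,0)
JNZ loop: taken
after ADD R3, 15: R3=(-7)+15=8
after LOAD R3, [R7]: R3=M[204]=17
after OR R6, R3: R6=(-3)|17=-3
after ADD R7, 4: R7=204+4=208
after SUB R1, 2: R1=8-2=6
CMP R1, 0  (cmp 6,0)
JNZ loop: taken
after ADD R3, 15: R3=17+15=32
after LOAD R3, [R7]: R3=M[208]=-7
after OR R6, R3: R6=(-3)|(-7)=-3
after ADD R7, 4: R7=208+4=212
after SUB R1, 2: R1=6-2=4
CMP R1, 0  (cmp 4,0)
JNZ loop: taken
after ADD R3, 15: R3=(-7)+15=8
after LOAD R3, [R7]: R3=M[212]=27
after OR R6, R3: R6=(-3)|27=-1
after ADD R7, 4: R7=212+4=216
after SUB R1, 2: R1=4-2=2
CMP R1, 0  (cmp 2,0)
JNZ loop: taken
after ADD R3, 15: R3=27+15=42
after LOAD R3, [R7]: R3=M[216]=6
after OR R6, R3: R6=(-1)|6=-1
after ADD R7, 4: R7=216+4=220
after SUB R1, 2: R1=2-2=0
CMP R1, 0  (cmp 0,0)
JNZ loop: not taken
after XOR R3, R6: R3=6^(-1)=-7
STORE R6, [216] → M[216]=-1
halt.

220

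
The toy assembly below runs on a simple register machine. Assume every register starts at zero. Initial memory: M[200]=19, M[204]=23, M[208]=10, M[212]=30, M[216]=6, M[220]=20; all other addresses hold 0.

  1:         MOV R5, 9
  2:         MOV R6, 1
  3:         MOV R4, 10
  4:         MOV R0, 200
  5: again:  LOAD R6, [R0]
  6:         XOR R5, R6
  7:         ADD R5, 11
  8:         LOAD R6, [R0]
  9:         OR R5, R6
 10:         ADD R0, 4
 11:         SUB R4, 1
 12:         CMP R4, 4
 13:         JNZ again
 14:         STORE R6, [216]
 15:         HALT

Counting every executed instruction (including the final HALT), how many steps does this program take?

60

after MOV R5, 9: R5=9
after MOV R6, 1: R6=1
after MOV R4, 10: R4=10
after MOV R0, 200: R0=200
after LOAD R6, [R0]: R6=M[200]=19
after XOR R5, R6: R5=9^19=26
after ADD R5, 11: R5=26+11=37
after LOAD R6, [R0]: R6=M[200]=19
after OR R5, R6: R5=37|19=55
after ADD R0, 4: R0=200+4=204
after SUB R4, 1: R4=10-1=9
CMP R4, 4  (cmp 9,4)
JNZ again: taken
after LOAD R6, [R0]: R6=M[204]=23
after XOR R5, R6: R5=55^23=32
after ADD R5, 11: R5=32+11=43
after LOAD R6, [R0]: R6=M[204]=23
after OR R5, R6: R5=43|23=63
after ADD R0, 4: R0=204+4=208
after SUB R4, 1: R4=9-1=8
CMP R4, 4  (cmp 8,4)
JNZ again: taken
after LOAD R6, [R0]: R6=M[208]=10
after XOR R5, R6: R5=63^10=53
after ADD R5, 11: R5=53+11=64
after LOAD R6, [R0]: R6=M[208]=10
after OR R5, R6: R5=64|10=74
after ADD R0, 4: R0=208+4=212
after SUB R4, 1: R4=8-1=7
CMP R4, 4  (cmp 7,4)
JNZ again: taken
after LOAD R6, [R0]: R6=M[212]=30
after XOR R5, R6: R5=74^30=84
after ADD R5, 11: R5=84+11=95
after LOAD R6, [R0]: R6=M[212]=30
after OR R5, R6: R5=95|30=95
after ADD R0, 4: R0=212+4=216
after SUB R4, 1: R4=7-1=6
CMP R4, 4  (cmp 6,4)
JNZ again: taken
after LOAD R6, [R0]: R6=M[216]=6
after XOR R5, R6: R5=95^6=89
after ADD R5, 11: R5=89+11=100
after LOAD R6, [R0]: R6=M[216]=6
after OR R5, R6: R5=100|6=102
after ADD R0, 4: R0=216+4=220
after SUB R4, 1: R4=6-1=5
CMP R4, 4  (cmp 5,4)
JNZ again: taken
after LOAD R6, [R0]: R6=M[220]=20
after XOR R5, R6: R5=102^20=114
after ADD R5, 11: R5=114+11=125
after LOAD R6, [R0]: R6=M[220]=20
after OR R5, R6: R5=125|20=125
after ADD R0, 4: R0=220+4=224
after SUB R4, 1: R4=5-1=4
CMP R4, 4  (cmp 4,4)
JNZ again: not taken
STORE R6, [216] → M[216]=20
halt.
Total executed instructions: 60.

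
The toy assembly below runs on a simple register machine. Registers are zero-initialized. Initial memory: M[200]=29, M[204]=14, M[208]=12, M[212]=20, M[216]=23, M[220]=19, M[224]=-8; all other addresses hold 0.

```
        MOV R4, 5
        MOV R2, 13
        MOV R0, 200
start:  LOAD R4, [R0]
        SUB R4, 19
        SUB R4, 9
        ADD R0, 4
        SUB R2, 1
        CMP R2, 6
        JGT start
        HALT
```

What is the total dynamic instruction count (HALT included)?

after MOV R4, 5: R4=5
after MOV R2, 13: R2=13
after MOV R0, 200: R0=200
after LOAD R4, [R0]: R4=M[200]=29
after SUB R4, 19: R4=29-19=10
after SUB R4, 9: R4=10-9=1
after ADD R0, 4: R0=200+4=204
after SUB R2, 1: R2=13-1=12
CMP R2, 6  (cmp 12,6)
JGT start: taken
after LOAD R4, [R0]: R4=M[204]=14
after SUB R4, 19: R4=14-19=-5
after SUB R4, 9: R4=(-5)-9=-14
after ADD R0, 4: R0=204+4=208
after SUB R2, 1: R2=12-1=11
CMP R2, 6  (cmp 11,6)
JGT start: taken
after LOAD R4, [R0]: R4=M[208]=12
after SUB R4, 19: R4=12-19=-7
after SUB R4, 9: R4=(-7)-9=-16
after ADD R0, 4: R0=208+4=212
after SUB R2, 1: R2=11-1=10
CMP R2, 6  (cmp 10,6)
JGT start: taken
after LOAD R4, [R0]: R4=M[212]=20
after SUB R4, 19: R4=20-19=1
after SUB R4, 9: R4=1-9=-8
after ADD R0, 4: R0=212+4=216
after SUB R2, 1: R2=10-1=9
CMP R2, 6  (cmp 9,6)
JGT start: taken
after LOAD R4, [R0]: R4=M[216]=23
after SUB R4, 19: R4=23-19=4
after SUB R4, 9: R4=4-9=-5
after ADD R0, 4: R0=216+4=220
after SUB R2, 1: R2=9-1=8
CMP R2, 6  (cmp 8,6)
JGT start: taken
after LOAD R4, [R0]: R4=M[220]=19
after SUB R4, 19: R4=19-19=0
after SUB R4, 9: R4=0-9=-9
after ADD R0, 4: R0=220+4=224
after SUB R2, 1: R2=8-1=7
CMP R2, 6  (cmp 7,6)
JGT start: taken
after LOAD R4, [R0]: R4=M[224]=-8
after SUB R4, 19: R4=(-8)-19=-27
after SUB R4, 9: R4=(-27)-9=-36
after ADD R0, 4: R0=224+4=228
after SUB R2, 1: R2=7-1=6
CMP R2, 6  (cmp 6,6)
JGT start: not taken
halt.
Total executed instructions: 53.

53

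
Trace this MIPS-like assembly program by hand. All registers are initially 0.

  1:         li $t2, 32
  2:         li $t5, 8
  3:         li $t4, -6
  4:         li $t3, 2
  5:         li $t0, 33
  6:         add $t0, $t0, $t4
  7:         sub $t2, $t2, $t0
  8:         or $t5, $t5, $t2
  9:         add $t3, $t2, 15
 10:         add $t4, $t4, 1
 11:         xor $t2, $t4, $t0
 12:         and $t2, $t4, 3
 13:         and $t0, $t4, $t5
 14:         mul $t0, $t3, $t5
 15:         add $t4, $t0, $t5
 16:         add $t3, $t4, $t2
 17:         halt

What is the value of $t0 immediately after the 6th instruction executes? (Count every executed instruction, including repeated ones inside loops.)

27

after li $t2, 32: $t2=32
after li $t5, 8: $t5=8
after li $t4, -6: $t4=-6
after li $t3, 2: $t3=2
after li $t0, 33: $t0=33
after add $t0, $t0, $t4: $t0=33+(-6)=27
After step 6: $t0 = 27.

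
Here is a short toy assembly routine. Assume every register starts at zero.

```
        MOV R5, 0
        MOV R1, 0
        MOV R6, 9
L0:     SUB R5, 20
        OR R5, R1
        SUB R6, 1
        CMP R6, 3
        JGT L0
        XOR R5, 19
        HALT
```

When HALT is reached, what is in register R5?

R5=0
R1=0
R6=9
R5=0-20=-20
R5=(-20)|0=-20
R6=9-1=8
CMP R6, 3  (cmp 8,3)
JGT L0: taken
R5=(-20)-20=-40
R5=(-40)|0=-40
R6=8-1=7
CMP R6, 3  (cmp 7,3)
JGT L0: taken
R5=(-40)-20=-60
R5=(-60)|0=-60
R6=7-1=6
CMP R6, 3  (cmp 6,3)
JGT L0: taken
R5=(-60)-20=-80
R5=(-80)|0=-80
R6=6-1=5
CMP R6, 3  (cmp 5,3)
JGT L0: taken
R5=(-80)-20=-100
R5=(-100)|0=-100
R6=5-1=4
CMP R6, 3  (cmp 4,3)
JGT L0: taken
R5=(-100)-20=-120
R5=(-120)|0=-120
R6=4-1=3
CMP R6, 3  (cmp 3,3)
JGT L0: not taken
R5=(-120)^19=-101
halt.

-101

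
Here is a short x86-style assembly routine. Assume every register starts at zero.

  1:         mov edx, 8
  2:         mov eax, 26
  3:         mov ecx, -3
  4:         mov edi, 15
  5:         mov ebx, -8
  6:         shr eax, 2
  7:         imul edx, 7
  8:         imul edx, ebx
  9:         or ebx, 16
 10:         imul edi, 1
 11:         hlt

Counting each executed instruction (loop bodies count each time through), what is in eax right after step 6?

mov edx, 8 → edx=8
mov eax, 26 → eax=26
mov ecx, -3 → ecx=-3
mov edi, 15 → edi=15
mov ebx, -8 → ebx=-8
shr eax, 2 → eax=26>>2=6
After step 6: eax = 6.

6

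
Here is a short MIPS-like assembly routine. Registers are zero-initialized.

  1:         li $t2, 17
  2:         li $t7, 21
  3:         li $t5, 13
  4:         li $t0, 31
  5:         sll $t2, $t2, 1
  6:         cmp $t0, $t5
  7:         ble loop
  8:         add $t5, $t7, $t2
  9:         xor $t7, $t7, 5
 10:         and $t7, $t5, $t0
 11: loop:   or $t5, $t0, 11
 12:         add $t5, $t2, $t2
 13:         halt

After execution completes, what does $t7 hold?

23

li $t2, 17 → $t2=17
li $t7, 21 → $t7=21
li $t5, 13 → $t5=13
li $t0, 31 → $t0=31
sll $t2, $t2, 1 → $t2=17<<1=34
cmp $t0, $t5  (cmp 31,13)
ble loop: not taken
add $t5, $t7, $t2 → $t5=21+34=55
xor $t7, $t7, 5 → $t7=21^5=16
and $t7, $t5, $t0 → $t7=55&31=23
or $t5, $t0, 11 → $t5=31|11=31
add $t5, $t2, $t2 → $t5=34+34=68
halt.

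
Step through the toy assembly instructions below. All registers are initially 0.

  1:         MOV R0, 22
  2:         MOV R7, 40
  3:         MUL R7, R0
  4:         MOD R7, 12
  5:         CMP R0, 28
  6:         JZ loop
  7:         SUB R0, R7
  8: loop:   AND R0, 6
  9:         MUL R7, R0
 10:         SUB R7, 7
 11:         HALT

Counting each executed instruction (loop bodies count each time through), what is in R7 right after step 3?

880

MOV R0, 22 → R0=22
MOV R7, 40 → R7=40
MUL R7, R0 → R7=40*22=880
After step 3: R7 = 880.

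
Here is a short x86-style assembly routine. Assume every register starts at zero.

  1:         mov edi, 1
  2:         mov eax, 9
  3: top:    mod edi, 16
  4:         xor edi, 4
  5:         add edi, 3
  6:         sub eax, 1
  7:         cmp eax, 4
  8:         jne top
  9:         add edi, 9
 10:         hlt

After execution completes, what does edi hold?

mov edi, 1 → edi=1
mov eax, 9 → eax=9
mod edi, 16 → edi=1%16=1
xor edi, 4 → edi=1^4=5
add edi, 3 → edi=5+3=8
sub eax, 1 → eax=9-1=8
cmp eax, 4  (cmp 8,4)
jne top: taken
mod edi, 16 → edi=8%16=8
xor edi, 4 → edi=8^4=12
add edi, 3 → edi=12+3=15
sub eax, 1 → eax=8-1=7
cmp eax, 4  (cmp 7,4)
jne top: taken
mod edi, 16 → edi=15%16=15
xor edi, 4 → edi=15^4=11
add edi, 3 → edi=11+3=14
sub eax, 1 → eax=7-1=6
cmp eax, 4  (cmp 6,4)
jne top: taken
mod edi, 16 → edi=14%16=14
xor edi, 4 → edi=14^4=10
add edi, 3 → edi=10+3=13
sub eax, 1 → eax=6-1=5
cmp eax, 4  (cmp 5,4)
jne top: taken
mod edi, 16 → edi=13%16=13
xor edi, 4 → edi=13^4=9
add edi, 3 → edi=9+3=12
sub eax, 1 → eax=5-1=4
cmp eax, 4  (cmp 4,4)
jne top: not taken
add edi, 9 → edi=12+9=21
halt.

21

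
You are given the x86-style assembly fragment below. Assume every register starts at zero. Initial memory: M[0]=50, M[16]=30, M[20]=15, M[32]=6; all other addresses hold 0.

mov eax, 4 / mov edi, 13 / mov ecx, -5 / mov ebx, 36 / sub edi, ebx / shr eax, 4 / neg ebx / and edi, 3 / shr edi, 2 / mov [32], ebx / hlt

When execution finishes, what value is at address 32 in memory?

mov eax, 4 → eax=4
mov edi, 13 → edi=13
mov ecx, -5 → ecx=-5
mov ebx, 36 → ebx=36
sub edi, ebx → edi=13-36=-23
shr eax, 4 → eax=4>>4=0
neg ebx → ebx=-(36)=-36
and edi, 3 → edi=(-23)&3=1
shr edi, 2 → edi=1>>2=0
mov [32], ebx → M[32]=-36
halt.

-36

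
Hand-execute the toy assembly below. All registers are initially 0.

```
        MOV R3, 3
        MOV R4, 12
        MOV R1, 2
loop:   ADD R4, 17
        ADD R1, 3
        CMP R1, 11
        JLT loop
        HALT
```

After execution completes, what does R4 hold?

MOV R3, 3 → R3=3
MOV R4, 12 → R4=12
MOV R1, 2 → R1=2
ADD R4, 17 → R4=12+17=29
ADD R1, 3 → R1=2+3=5
CMP R1, 11  (cmp 5,11)
JLT loop: taken
ADD R4, 17 → R4=29+17=46
ADD R1, 3 → R1=5+3=8
CMP R1, 11  (cmp 8,11)
JLT loop: taken
ADD R4, 17 → R4=46+17=63
ADD R1, 3 → R1=8+3=11
CMP R1, 11  (cmp 11,11)
JLT loop: not taken
halt.

63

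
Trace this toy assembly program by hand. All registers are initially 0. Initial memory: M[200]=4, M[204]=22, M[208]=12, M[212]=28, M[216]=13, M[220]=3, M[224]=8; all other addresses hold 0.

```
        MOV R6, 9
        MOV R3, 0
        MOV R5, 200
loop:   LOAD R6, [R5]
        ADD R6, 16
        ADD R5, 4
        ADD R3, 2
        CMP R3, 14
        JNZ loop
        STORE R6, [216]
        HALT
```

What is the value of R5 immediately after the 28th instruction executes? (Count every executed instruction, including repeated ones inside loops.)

MOV R6, 9 → R6=9
MOV R3, 0 → R3=0
MOV R5, 200 → R5=200
LOAD R6, [R5] → R6=M[200]=4
ADD R6, 16 → R6=4+16=20
ADD R5, 4 → R5=200+4=204
ADD R3, 2 → R3=0+2=2
CMP R3, 14  (cmp 2,14)
JNZ loop: taken
LOAD R6, [R5] → R6=M[204]=22
ADD R6, 16 → R6=22+16=38
ADD R5, 4 → R5=204+4=208
ADD R3, 2 → R3=2+2=4
CMP R3, 14  (cmp 4,14)
JNZ loop: taken
LOAD R6, [R5] → R6=M[208]=12
ADD R6, 16 → R6=12+16=28
ADD R5, 4 → R5=208+4=212
ADD R3, 2 → R3=4+2=6
CMP R3, 14  (cmp 6,14)
JNZ loop: taken
LOAD R6, [R5] → R6=M[212]=28
ADD R6, 16 → R6=28+16=44
ADD R5, 4 → R5=212+4=216
ADD R3, 2 → R3=6+2=8
CMP R3, 14  (cmp 8,14)
JNZ loop: taken
LOAD R6, [R5] → R6=M[216]=13
After step 28: R5 = 216.

216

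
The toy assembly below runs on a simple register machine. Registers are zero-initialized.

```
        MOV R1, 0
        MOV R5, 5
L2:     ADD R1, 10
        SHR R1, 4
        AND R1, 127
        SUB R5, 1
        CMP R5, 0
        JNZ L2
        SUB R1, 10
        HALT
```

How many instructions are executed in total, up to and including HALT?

MOV R1, 0 → R1=0
MOV R5, 5 → R5=5
ADD R1, 10 → R1=0+10=10
SHR R1, 4 → R1=10>>4=0
AND R1, 127 → R1=0&127=0
SUB R5, 1 → R5=5-1=4
CMP R5, 0  (cmp 4,0)
JNZ L2: taken
ADD R1, 10 → R1=0+10=10
SHR R1, 4 → R1=10>>4=0
AND R1, 127 → R1=0&127=0
SUB R5, 1 → R5=4-1=3
CMP R5, 0  (cmp 3,0)
JNZ L2: taken
ADD R1, 10 → R1=0+10=10
SHR R1, 4 → R1=10>>4=0
AND R1, 127 → R1=0&127=0
SUB R5, 1 → R5=3-1=2
CMP R5, 0  (cmp 2,0)
JNZ L2: taken
ADD R1, 10 → R1=0+10=10
SHR R1, 4 → R1=10>>4=0
AND R1, 127 → R1=0&127=0
SUB R5, 1 → R5=2-1=1
CMP R5, 0  (cmp 1,0)
JNZ L2: taken
ADD R1, 10 → R1=0+10=10
SHR R1, 4 → R1=10>>4=0
AND R1, 127 → R1=0&127=0
SUB R5, 1 → R5=1-1=0
CMP R5, 0  (cmp 0,0)
JNZ L2: not taken
SUB R1, 10 → R1=0-10=-10
halt.
Total executed instructions: 34.

34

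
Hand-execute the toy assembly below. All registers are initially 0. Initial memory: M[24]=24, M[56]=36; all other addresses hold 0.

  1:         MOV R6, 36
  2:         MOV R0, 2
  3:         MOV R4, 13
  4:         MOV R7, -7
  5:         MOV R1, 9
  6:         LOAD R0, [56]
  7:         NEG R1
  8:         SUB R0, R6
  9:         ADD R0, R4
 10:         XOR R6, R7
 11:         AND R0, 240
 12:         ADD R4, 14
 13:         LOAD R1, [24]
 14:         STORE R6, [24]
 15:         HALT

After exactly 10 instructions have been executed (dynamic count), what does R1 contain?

MOV R6, 36 → R6=36
MOV R0, 2 → R0=2
MOV R4, 13 → R4=13
MOV R7, -7 → R7=-7
MOV R1, 9 → R1=9
LOAD R0, [56] → R0=M[56]=36
NEG R1 → R1=-(9)=-9
SUB R0, R6 → R0=36-36=0
ADD R0, R4 → R0=0+13=13
XOR R6, R7 → R6=36^(-7)=-35
After step 10: R1 = -9.

-9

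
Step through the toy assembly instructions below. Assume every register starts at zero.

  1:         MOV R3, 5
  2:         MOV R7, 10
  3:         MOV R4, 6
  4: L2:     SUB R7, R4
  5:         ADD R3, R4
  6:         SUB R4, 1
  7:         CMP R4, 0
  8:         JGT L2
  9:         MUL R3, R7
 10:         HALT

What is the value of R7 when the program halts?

-11

R3=5
R7=10
R4=6
R7=10-6=4
R3=5+6=11
R4=6-1=5
CMP R4, 0  (cmp 5,0)
JGT L2: taken
R7=4-5=-1
R3=11+5=16
R4=5-1=4
CMP R4, 0  (cmp 4,0)
JGT L2: taken
R7=(-1)-4=-5
R3=16+4=20
R4=4-1=3
CMP R4, 0  (cmp 3,0)
JGT L2: taken
R7=(-5)-3=-8
R3=20+3=23
R4=3-1=2
CMP R4, 0  (cmp 2,0)
JGT L2: taken
R7=(-8)-2=-10
R3=23+2=25
R4=2-1=1
CMP R4, 0  (cmp 1,0)
JGT L2: taken
R7=(-10)-1=-11
R3=25+1=26
R4=1-1=0
CMP R4, 0  (cmp 0,0)
JGT L2: not taken
R3=26*(-11)=-286
halt.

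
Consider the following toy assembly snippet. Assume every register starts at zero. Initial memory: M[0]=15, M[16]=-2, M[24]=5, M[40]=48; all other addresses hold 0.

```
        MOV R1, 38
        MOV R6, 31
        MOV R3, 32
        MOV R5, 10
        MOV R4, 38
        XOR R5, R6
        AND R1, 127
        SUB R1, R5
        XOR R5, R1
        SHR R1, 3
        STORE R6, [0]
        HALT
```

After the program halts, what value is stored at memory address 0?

31

R1=38
R6=31
R3=32
R5=10
R4=38
R5=10^31=21
R1=38&127=38
R1=38-21=17
R5=21^17=4
R1=17>>3=2
STORE R6, [0] → M[0]=31
halt.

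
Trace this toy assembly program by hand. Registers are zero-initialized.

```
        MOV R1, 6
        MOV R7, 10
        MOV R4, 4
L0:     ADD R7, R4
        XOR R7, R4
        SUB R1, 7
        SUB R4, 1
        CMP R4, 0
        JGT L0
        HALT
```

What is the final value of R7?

after MOV R1, 6: R1=6
after MOV R7, 10: R7=10
after MOV R4, 4: R4=4
after ADD R7, R4: R7=10+4=14
after XOR R7, R4: R7=14^4=10
after SUB R1, 7: R1=6-7=-1
after SUB R4, 1: R4=4-1=3
CMP R4, 0  (cmp 3,0)
JGT L0: taken
after ADD R7, R4: R7=10+3=13
after XOR R7, R4: R7=13^3=14
after SUB R1, 7: R1=(-1)-7=-8
after SUB R4, 1: R4=3-1=2
CMP R4, 0  (cmp 2,0)
JGT L0: taken
after ADD R7, R4: R7=14+2=16
after XOR R7, R4: R7=16^2=18
after SUB R1, 7: R1=(-8)-7=-15
after SUB R4, 1: R4=2-1=1
CMP R4, 0  (cmp 1,0)
JGT L0: taken
after ADD R7, R4: R7=18+1=19
after XOR R7, R4: R7=19^1=18
after SUB R1, 7: R1=(-15)-7=-22
after SUB R4, 1: R4=1-1=0
CMP R4, 0  (cmp 0,0)
JGT L0: not taken
halt.

18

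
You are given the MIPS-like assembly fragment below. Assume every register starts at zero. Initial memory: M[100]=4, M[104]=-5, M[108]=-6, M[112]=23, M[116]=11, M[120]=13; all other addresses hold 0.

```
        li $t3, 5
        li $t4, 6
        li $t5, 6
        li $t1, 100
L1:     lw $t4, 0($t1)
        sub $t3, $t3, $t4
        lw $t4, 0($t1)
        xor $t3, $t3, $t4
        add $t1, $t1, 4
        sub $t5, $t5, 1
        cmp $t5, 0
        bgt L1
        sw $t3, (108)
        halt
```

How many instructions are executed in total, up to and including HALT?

54

after li $t3, 5: $t3=5
after li $t4, 6: $t4=6
after li $t5, 6: $t5=6
after li $t1, 100: $t1=100
after lw $t4, 0($t1): $t4=M[100]=4
after sub $t3, $t3, $t4: $t3=5-4=1
after lw $t4, 0($t1): $t4=M[100]=4
after xor $t3, $t3, $t4: $t3=1^4=5
after add $t1, $t1, 4: $t1=100+4=104
after sub $t5, $t5, 1: $t5=6-1=5
cmp $t5, 0  (cmp 5,0)
bgt L1: taken
after lw $t4, 0($t1): $t4=M[104]=-5
after sub $t3, $t3, $t4: $t3=5-(-5)=10
after lw $t4, 0($t1): $t4=M[104]=-5
after xor $t3, $t3, $t4: $t3=10^(-5)=-15
after add $t1, $t1, 4: $t1=104+4=108
after sub $t5, $t5, 1: $t5=5-1=4
cmp $t5, 0  (cmp 4,0)
bgt L1: taken
after lw $t4, 0($t1): $t4=M[108]=-6
after sub $t3, $t3, $t4: $t3=(-15)-(-6)=-9
after lw $t4, 0($t1): $t4=M[108]=-6
after xor $t3, $t3, $t4: $t3=(-9)^(-6)=13
after add $t1, $t1, 4: $t1=108+4=112
after sub $t5, $t5, 1: $t5=4-1=3
cmp $t5, 0  (cmp 3,0)
bgt L1: taken
after lw $t4, 0($t1): $t4=M[112]=23
after sub $t3, $t3, $t4: $t3=13-23=-10
after lw $t4, 0($t1): $t4=M[112]=23
after xor $t3, $t3, $t4: $t3=(-10)^23=-31
after add $t1, $t1, 4: $t1=112+4=116
after sub $t5, $t5, 1: $t5=3-1=2
cmp $t5, 0  (cmp 2,0)
bgt L1: taken
after lw $t4, 0($t1): $t4=M[116]=11
after sub $t3, $t3, $t4: $t3=(-31)-11=-42
after lw $t4, 0($t1): $t4=M[116]=11
after xor $t3, $t3, $t4: $t3=(-42)^11=-35
after add $t1, $t1, 4: $t1=116+4=120
after sub $t5, $t5, 1: $t5=2-1=1
cmp $t5, 0  (cmp 1,0)
bgt L1: taken
after lw $t4, 0($t1): $t4=M[120]=13
after sub $t3, $t3, $t4: $t3=(-35)-13=-48
after lw $t4, 0($t1): $t4=M[120]=13
after xor $t3, $t3, $t4: $t3=(-48)^13=-35
after add $t1, $t1, 4: $t1=120+4=124
after sub $t5, $t5, 1: $t5=1-1=0
cmp $t5, 0  (cmp 0,0)
bgt L1: not taken
sw $t3, (108) → M[108]=-35
halt.
Total executed instructions: 54.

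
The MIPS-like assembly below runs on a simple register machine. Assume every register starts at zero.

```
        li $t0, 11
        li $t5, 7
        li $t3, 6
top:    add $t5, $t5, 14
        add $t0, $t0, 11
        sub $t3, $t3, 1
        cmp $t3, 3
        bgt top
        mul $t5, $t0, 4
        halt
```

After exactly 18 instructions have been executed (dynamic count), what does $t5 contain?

49

$t0=11
$t5=7
$t3=6
$t5=7+14=21
$t0=11+11=22
$t3=6-1=5
cmp $t3, 3  (cmp 5,3)
bgt top: taken
$t5=21+14=35
$t0=22+11=33
$t3=5-1=4
cmp $t3, 3  (cmp 4,3)
bgt top: taken
$t5=35+14=49
$t0=33+11=44
$t3=4-1=3
cmp $t3, 3  (cmp 3,3)
bgt top: not taken
After step 18: $t5 = 49.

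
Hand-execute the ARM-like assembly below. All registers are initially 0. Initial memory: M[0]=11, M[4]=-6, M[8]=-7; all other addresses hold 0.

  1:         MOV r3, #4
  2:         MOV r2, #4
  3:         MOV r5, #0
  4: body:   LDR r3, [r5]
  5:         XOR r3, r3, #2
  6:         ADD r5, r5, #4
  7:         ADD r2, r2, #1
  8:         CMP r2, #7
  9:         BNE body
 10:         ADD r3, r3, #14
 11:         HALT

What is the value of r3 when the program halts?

9

MOV r3, #4 → r3=4
MOV r2, #4 → r2=4
MOV r5, #0 → r5=0
LDR r3, [r5] → r3=M[0]=11
XOR r3, r3, #2 → r3=11^2=9
ADD r5, r5, #4 → r5=0+4=4
ADD r2, r2, #1 → r2=4+1=5
CMP r2, #7  (cmp 5,7)
BNE body: taken
LDR r3, [r5] → r3=M[4]=-6
XOR r3, r3, #2 → r3=(-6)^2=-8
ADD r5, r5, #4 → r5=4+4=8
ADD r2, r2, #1 → r2=5+1=6
CMP r2, #7  (cmp 6,7)
BNE body: taken
LDR r3, [r5] → r3=M[8]=-7
XOR r3, r3, #2 → r3=(-7)^2=-5
ADD r5, r5, #4 → r5=8+4=12
ADD r2, r2, #1 → r2=6+1=7
CMP r2, #7  (cmp 7,7)
BNE body: not taken
ADD r3, r3, #14 → r3=(-5)+14=9
halt.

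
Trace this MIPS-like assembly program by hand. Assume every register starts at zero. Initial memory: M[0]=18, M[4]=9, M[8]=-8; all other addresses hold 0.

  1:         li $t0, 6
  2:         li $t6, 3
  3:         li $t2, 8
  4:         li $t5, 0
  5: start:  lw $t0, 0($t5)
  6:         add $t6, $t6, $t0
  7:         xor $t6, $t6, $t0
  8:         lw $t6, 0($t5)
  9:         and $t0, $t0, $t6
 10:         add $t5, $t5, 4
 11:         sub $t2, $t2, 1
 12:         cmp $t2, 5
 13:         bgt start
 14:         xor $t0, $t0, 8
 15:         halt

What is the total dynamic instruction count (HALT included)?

33

li $t0, 6 → $t0=6
li $t6, 3 → $t6=3
li $t2, 8 → $t2=8
li $t5, 0 → $t5=0
lw $t0, 0($t5) → $t0=M[0]=18
add $t6, $t6, $t0 → $t6=3+18=21
xor $t6, $t6, $t0 → $t6=21^18=7
lw $t6, 0($t5) → $t6=M[0]=18
and $t0, $t0, $t6 → $t0=18&18=18
add $t5, $t5, 4 → $t5=0+4=4
sub $t2, $t2, 1 → $t2=8-1=7
cmp $t2, 5  (cmp 7,5)
bgt start: taken
lw $t0, 0($t5) → $t0=M[4]=9
add $t6, $t6, $t0 → $t6=18+9=27
xor $t6, $t6, $t0 → $t6=27^9=18
lw $t6, 0($t5) → $t6=M[4]=9
and $t0, $t0, $t6 → $t0=9&9=9
add $t5, $t5, 4 → $t5=4+4=8
sub $t2, $t2, 1 → $t2=7-1=6
cmp $t2, 5  (cmp 6,5)
bgt start: taken
lw $t0, 0($t5) → $t0=M[8]=-8
add $t6, $t6, $t0 → $t6=9+(-8)=1
xor $t6, $t6, $t0 → $t6=1^(-8)=-7
lw $t6, 0($t5) → $t6=M[8]=-8
and $t0, $t0, $t6 → $t0=(-8)&(-8)=-8
add $t5, $t5, 4 → $t5=8+4=12
sub $t2, $t2, 1 → $t2=6-1=5
cmp $t2, 5  (cmp 5,5)
bgt start: not taken
xor $t0, $t0, 8 → $t0=(-8)^8=-16
halt.
Total executed instructions: 33.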